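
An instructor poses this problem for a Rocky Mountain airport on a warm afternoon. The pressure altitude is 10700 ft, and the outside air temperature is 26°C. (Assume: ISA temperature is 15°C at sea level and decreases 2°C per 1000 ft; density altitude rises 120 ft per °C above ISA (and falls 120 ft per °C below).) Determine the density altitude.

14588 ft

ISA temperature at 10700 ft = 15 − 2 × (10700/1000) = -6.4°C.
ISA deviation = 26 − (-6.4) = +32.4°C.
Density altitude = 10700 + 120 × (32.4) = 10700 + (+3888) = 14588 ft.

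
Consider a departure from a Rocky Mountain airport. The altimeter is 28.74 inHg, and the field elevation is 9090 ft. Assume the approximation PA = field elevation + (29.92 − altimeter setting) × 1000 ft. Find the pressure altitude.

10270 ft

Pressure correction = (29.92 − 28.74) × 1000 = +1180 ft.
Pressure altitude = 9090 + (+1180) = 10270 ft.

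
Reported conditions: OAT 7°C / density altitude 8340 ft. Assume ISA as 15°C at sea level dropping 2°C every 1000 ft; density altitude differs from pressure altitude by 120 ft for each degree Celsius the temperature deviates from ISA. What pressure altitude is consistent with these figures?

DA = PA + 120 × (OAT − (15 − 2·PA/1000)) = PA + 120·OAT − 1800 + 0.24·PA = 1.24·PA + 120·OAT − 1800.
So 1.24·PA = 8340 − 120 × 7 + 1800 = 9300.
PA = 9300 / 1.24 = 7500 ft.

7500 ft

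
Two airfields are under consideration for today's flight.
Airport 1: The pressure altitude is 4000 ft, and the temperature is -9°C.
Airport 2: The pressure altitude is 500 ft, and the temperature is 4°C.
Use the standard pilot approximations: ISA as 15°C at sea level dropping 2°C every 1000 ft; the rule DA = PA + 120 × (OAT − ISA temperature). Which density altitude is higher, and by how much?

Airport 1 by 2780 ft

Airport 1: ISA temp = 7°C, deviation -16°C, DA = 4000 + 120 × (-16) = 2080 ft.
Airport 2: ISA temp = 14°C, deviation -10°C, DA = 500 + 120 × (-10) = -700 ft.
Airport 1 is higher by 2080 − (-700) = 2780 ft.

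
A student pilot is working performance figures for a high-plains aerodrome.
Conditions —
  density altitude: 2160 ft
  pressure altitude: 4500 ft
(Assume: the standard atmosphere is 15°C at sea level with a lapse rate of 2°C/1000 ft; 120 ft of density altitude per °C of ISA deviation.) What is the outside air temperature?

Density altitude − pressure altitude = 2160 − 4500 = -2340 ft.
At 120 ft/°C that is an ISA deviation of -2340/120 = -19.5°C.
ISA temperature at 4500 ft = 15 − 2 × (4500/1000) = 6°C.
OAT = ISA + deviation = 6 + (-19.5) = -13.5°C.

-13.5°C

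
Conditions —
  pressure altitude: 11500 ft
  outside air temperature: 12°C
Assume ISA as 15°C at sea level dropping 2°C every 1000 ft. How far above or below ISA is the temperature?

ISA temperature at 11500 ft = 15 − 2 × (11500/1000) = -8°C.
Deviation = OAT − ISA = 12 − (-8) = +20°C.

ISA+20°C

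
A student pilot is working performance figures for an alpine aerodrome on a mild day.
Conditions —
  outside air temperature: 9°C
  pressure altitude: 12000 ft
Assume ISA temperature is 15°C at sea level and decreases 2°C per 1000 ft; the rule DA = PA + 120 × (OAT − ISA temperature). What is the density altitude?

ISA temperature at 12000 ft = 15 − 2 × (12000/1000) = -9°C.
ISA deviation = 9 − (-9) = +18°C.
Density altitude = 12000 + 120 × (18) = 12000 + (+2160) = 14160 ft.

14160 ft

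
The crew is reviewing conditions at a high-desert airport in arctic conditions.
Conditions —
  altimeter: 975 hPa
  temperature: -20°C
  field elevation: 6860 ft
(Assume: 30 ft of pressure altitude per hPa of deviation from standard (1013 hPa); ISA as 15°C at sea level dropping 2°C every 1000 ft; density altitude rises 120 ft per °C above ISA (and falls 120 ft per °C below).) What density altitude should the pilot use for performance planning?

Pressure altitude = 6860 + (1013 − 975) × 30 = 6860 + (+1140) = 8000 ft.
ISA temperature at 8000 ft = 15 − 2 × (8000/1000) = -1°C.
ISA deviation = -20 − (-1) = -19°C.
Density altitude = 8000 + 120 × (-19) = 5720 ft.

5720 ft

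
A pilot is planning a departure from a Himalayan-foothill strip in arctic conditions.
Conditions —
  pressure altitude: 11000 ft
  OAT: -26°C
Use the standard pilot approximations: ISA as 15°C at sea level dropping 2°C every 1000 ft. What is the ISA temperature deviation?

ISA temperature at 11000 ft = 15 − 2 × (11000/1000) = -7°C.
Deviation = OAT − ISA = -26 − (-7) = -19°C.

ISA-19°C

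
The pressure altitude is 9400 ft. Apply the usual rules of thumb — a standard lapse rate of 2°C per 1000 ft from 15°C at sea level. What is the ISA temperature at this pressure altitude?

-3.8°C

ISA temperature = 15 − 2 × (9400/1000) = 15 − 18.8 = -3.8°C.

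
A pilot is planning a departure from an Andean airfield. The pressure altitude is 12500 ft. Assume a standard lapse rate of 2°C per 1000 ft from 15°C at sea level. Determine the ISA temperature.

ISA temperature = 15 − 2 × (12500/1000) = 15 − 25 = -10°C.

-10°C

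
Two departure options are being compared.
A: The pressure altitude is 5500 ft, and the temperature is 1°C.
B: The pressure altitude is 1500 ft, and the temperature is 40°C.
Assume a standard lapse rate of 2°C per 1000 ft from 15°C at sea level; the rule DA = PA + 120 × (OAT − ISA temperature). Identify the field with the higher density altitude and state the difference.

A: ISA temp = 4°C, deviation -3°C, DA = 5500 + 120 × (-3) = 5140 ft.
B: ISA temp = 12°C, deviation +28°C, DA = 1500 + 120 × 28 = 4860 ft.
A is higher by 5140 − 4860 = 280 ft.

A by 280 ft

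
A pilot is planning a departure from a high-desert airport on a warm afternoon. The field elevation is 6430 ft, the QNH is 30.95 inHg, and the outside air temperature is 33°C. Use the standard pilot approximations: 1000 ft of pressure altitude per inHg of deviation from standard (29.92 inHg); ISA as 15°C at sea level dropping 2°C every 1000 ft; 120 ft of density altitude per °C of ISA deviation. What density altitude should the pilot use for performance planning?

Pressure altitude = 6430 + (29.92 − 30.95) × 1000 = 6430 + (-1030) = 5400 ft.
ISA temperature at 5400 ft = 15 − 2 × (5400/1000) = 4.2°C.
ISA deviation = 33 − 4.2 = +28.8°C.
Density altitude = 5400 + 120 × (28.8) = 8856 ft.

8856 ft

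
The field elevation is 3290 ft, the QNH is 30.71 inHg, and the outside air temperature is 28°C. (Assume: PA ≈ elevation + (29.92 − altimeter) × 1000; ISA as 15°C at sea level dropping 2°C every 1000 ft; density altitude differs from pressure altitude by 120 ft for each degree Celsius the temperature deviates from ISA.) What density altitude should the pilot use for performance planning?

Pressure altitude = 3290 + (29.92 − 30.71) × 1000 = 3290 + (-790) = 2500 ft.
ISA temperature at 2500 ft = 15 − 2 × (2500/1000) = 10°C.
ISA deviation = 28 − 10 = +18°C.
Density altitude = 2500 + 120 × (18) = 4660 ft.

4660 ft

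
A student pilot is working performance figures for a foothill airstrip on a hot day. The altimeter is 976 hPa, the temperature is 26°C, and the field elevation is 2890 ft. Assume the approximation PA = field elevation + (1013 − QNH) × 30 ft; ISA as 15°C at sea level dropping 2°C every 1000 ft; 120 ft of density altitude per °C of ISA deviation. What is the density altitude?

Pressure altitude = 2890 + (1013 − 976) × 30 = 2890 + (+1110) = 4000 ft.
ISA temperature at 4000 ft = 15 − 2 × (4000/1000) = 7°C.
ISA deviation = 26 − 7 = +19°C.
Density altitude = 4000 + 120 × (19) = 6280 ft.

6280 ft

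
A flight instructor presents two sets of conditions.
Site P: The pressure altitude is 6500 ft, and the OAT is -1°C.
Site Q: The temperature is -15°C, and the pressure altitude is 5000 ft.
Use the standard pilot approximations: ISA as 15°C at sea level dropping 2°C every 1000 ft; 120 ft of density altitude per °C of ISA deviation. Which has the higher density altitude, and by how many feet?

Site P by 3540 ft

Site P: ISA temp = 2°C, deviation -3°C, DA = 6500 + 120 × (-3) = 6140 ft.
Site Q: ISA temp = 5°C, deviation -20°C, DA = 5000 + 120 × (-20) = 2600 ft.
Site P is higher by 6140 − 2600 = 3540 ft.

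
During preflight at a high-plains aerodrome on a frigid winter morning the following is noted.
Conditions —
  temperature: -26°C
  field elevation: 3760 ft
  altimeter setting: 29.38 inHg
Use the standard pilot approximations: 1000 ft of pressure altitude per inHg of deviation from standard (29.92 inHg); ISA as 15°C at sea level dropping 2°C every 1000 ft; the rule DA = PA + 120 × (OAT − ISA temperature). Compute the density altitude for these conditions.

412 ft

Pressure altitude = 3760 + (29.92 − 29.38) × 1000 = 3760 + (+540) = 4300 ft.
ISA temperature at 4300 ft = 15 − 2 × (4300/1000) = 6.4°C.
ISA deviation = -26 − 6.4 = -32.4°C.
Density altitude = 4300 + 120 × (-32.4) = 412 ft.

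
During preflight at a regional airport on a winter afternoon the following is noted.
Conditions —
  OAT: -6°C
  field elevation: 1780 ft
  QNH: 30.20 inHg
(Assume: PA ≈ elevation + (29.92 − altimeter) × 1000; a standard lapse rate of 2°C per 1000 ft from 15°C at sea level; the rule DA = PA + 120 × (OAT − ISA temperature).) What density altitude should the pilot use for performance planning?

-660 ft

Pressure altitude = 1780 + (29.92 − 30.20) × 1000 = 1780 + (-280) = 1500 ft.
ISA temperature at 1500 ft = 15 − 2 × (1500/1000) = 12°C.
ISA deviation = -6 − 12 = -18°C.
Density altitude = 1500 + 120 × (-18) = -660 ft.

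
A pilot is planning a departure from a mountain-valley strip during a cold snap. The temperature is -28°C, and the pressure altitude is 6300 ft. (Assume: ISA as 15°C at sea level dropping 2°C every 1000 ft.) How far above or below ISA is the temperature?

ISA temperature at 6300 ft = 15 − 2 × (6300/1000) = 2.4°C.
Deviation = OAT − ISA = -28 − 2.4 = -30.4°C.

ISA-30.4°C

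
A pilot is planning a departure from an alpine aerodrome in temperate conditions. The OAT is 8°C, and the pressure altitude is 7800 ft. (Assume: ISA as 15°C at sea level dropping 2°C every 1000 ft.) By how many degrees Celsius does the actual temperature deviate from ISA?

ISA temperature at 7800 ft = 15 − 2 × (7800/1000) = -0.6°C.
Deviation = OAT − ISA = 8 − (-0.6) = +8.6°C.

ISA+8.6°C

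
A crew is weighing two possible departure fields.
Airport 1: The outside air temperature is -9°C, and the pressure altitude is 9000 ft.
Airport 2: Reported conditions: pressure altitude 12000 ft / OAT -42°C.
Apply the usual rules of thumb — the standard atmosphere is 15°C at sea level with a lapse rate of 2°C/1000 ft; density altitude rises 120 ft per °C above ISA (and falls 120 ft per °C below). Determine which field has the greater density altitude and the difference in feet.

Airport 1: ISA temp = -3°C, deviation -6°C, DA = 9000 + 120 × (-6) = 8280 ft.
Airport 2: ISA temp = -9°C, deviation -33°C, DA = 12000 + 120 × (-33) = 8040 ft.
Airport 1 is higher by 8280 − 8040 = 240 ft.

Airport 1 by 240 ft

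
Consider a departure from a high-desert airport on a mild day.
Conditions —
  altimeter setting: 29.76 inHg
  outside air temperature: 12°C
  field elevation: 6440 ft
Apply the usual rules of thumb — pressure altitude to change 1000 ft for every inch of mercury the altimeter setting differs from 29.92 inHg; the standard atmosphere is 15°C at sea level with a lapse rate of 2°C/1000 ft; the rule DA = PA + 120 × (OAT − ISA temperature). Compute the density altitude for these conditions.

Pressure altitude = 6440 + (29.92 − 29.76) × 1000 = 6440 + (+160) = 6600 ft.
ISA temperature at 6600 ft = 15 − 2 × (6600/1000) = 1.8°C.
ISA deviation = 12 − 1.8 = +10.2°C.
Density altitude = 6600 + 120 × (10.2) = 7824 ft.

7824 ft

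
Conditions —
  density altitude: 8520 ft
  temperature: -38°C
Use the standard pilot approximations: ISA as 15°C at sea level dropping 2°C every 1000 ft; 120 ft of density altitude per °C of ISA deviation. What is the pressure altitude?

12000 ft

DA = PA + 120 × (OAT − (15 − 2·PA/1000)) = PA + 120·OAT − 1800 + 0.24·PA = 1.24·PA + 120·OAT − 1800.
So 1.24·PA = 8520 − 120 × (-38) + 1800 = 14880.
PA = 14880 / 1.24 = 12000 ft.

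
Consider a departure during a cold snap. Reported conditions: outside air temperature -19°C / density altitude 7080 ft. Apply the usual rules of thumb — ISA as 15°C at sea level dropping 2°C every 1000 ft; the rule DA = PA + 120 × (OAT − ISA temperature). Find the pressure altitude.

DA = PA + 120 × (OAT − (15 − 2·PA/1000)) = PA + 120·OAT − 1800 + 0.24·PA = 1.24·PA + 120·OAT − 1800.
So 1.24·PA = 7080 − 120 × (-19) + 1800 = 11160.
PA = 11160 / 1.24 = 9000 ft.

9000 ft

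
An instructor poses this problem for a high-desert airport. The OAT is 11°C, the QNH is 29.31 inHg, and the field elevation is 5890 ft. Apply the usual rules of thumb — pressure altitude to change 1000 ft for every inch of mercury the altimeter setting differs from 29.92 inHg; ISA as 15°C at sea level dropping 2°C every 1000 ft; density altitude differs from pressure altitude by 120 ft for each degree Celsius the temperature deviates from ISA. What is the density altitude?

7580 ft

Pressure altitude = 5890 + (29.92 − 29.31) × 1000 = 5890 + (+610) = 6500 ft.
ISA temperature at 6500 ft = 15 − 2 × (6500/1000) = 2°C.
ISA deviation = 11 − 2 = +9°C.
Density altitude = 6500 + 120 × (9) = 7580 ft.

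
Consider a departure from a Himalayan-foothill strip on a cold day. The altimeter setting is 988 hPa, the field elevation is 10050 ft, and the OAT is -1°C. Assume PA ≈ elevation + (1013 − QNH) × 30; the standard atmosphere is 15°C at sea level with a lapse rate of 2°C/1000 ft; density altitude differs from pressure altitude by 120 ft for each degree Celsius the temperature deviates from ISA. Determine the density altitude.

Pressure altitude = 10050 + (1013 − 988) × 30 = 10050 + (+750) = 10800 ft.
ISA temperature at 10800 ft = 15 − 2 × (10800/1000) = -6.6°C.
ISA deviation = -1 − (-6.6) = +5.6°C.
Density altitude = 10800 + 120 × (5.6) = 11472 ft.

11472 ft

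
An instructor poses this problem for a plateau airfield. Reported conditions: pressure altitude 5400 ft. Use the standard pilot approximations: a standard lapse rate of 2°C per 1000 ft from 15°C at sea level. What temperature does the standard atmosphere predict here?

4.2°C

ISA temperature = 15 − 2 × (5400/1000) = 15 − 10.8 = 4.2°C.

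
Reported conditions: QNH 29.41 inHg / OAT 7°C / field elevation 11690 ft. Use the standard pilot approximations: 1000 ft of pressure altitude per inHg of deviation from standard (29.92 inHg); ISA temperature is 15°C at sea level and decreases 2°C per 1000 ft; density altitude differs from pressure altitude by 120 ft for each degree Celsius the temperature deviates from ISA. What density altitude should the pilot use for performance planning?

14168 ft

Pressure altitude = 11690 + (29.92 − 29.41) × 1000 = 11690 + (+510) = 12200 ft.
ISA temperature at 12200 ft = 15 − 2 × (12200/1000) = -9.4°C.
ISA deviation = 7 − (-9.4) = +16.4°C.
Density altitude = 12200 + 120 × (16.4) = 14168 ft.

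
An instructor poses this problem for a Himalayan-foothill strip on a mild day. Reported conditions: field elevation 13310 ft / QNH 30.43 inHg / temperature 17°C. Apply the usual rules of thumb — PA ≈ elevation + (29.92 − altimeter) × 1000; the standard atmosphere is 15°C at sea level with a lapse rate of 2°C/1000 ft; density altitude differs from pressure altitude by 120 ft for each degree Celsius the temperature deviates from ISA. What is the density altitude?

16112 ft

Pressure altitude = 13310 + (29.92 − 30.43) × 1000 = 13310 + (-510) = 12800 ft.
ISA temperature at 12800 ft = 15 − 2 × (12800/1000) = -10.6°C.
ISA deviation = 17 − (-10.6) = +27.6°C.
Density altitude = 12800 + 120 × (27.6) = 16112 ft.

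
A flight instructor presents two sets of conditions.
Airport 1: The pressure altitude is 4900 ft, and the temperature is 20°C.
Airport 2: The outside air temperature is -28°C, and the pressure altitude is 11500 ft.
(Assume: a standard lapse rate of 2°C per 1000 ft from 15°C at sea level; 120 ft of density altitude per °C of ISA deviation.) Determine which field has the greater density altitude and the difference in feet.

Airport 2 by 2424 ft

Airport 1: ISA temp = 5.2°C, deviation +14.8°C, DA = 4900 + 120 × 14.8 = 6676 ft.
Airport 2: ISA temp = -8°C, deviation -20°C, DA = 11500 + 120 × (-20) = 9100 ft.
Airport 2 is higher by 9100 − 6676 = 2424 ft.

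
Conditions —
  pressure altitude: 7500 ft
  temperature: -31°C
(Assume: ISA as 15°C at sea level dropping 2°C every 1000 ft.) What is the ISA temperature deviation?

ISA-31°C

ISA temperature at 7500 ft = 15 − 2 × (7500/1000) = 0°C.
Deviation = OAT − ISA = -31 − 0 = -31°C.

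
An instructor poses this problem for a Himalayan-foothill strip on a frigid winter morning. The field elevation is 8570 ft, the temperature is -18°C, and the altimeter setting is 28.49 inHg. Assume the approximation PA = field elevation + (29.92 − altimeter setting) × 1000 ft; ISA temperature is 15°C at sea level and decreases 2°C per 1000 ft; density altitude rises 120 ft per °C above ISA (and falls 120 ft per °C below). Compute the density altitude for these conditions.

8440 ft

Pressure altitude = 8570 + (29.92 − 28.49) × 1000 = 8570 + (+1430) = 10000 ft.
ISA temperature at 10000 ft = 15 − 2 × (10000/1000) = -5°C.
ISA deviation = -18 − (-5) = -13°C.
Density altitude = 10000 + 120 × (-13) = 8440 ft.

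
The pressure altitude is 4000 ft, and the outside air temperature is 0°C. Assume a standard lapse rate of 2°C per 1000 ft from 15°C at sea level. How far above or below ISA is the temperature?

ISA-7°C

ISA temperature at 4000 ft = 15 − 2 × (4000/1000) = 7°C.
Deviation = OAT − ISA = 0 − 7 = -7°C.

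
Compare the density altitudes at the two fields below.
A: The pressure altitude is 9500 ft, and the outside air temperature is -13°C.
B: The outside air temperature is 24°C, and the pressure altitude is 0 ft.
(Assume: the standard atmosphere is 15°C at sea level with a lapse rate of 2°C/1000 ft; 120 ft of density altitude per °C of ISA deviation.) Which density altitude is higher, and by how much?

A by 7340 ft

A: ISA temp = -4°C, deviation -9°C, DA = 9500 + 120 × (-9) = 8420 ft.
B: ISA temp = 15°C, deviation +9°C, DA = 0 + 120 × 9 = 1080 ft.
A is higher by 8420 − 1080 = 7340 ft.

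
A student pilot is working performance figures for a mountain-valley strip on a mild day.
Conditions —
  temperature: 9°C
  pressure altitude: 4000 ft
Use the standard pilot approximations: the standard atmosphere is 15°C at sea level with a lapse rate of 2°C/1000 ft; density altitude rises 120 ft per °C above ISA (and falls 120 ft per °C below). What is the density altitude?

4240 ft

ISA temperature at 4000 ft = 15 − 2 × (4000/1000) = 7°C.
ISA deviation = 9 − 7 = +2°C.
Density altitude = 4000 + 120 × (2) = 4000 + (+240) = 4240 ft.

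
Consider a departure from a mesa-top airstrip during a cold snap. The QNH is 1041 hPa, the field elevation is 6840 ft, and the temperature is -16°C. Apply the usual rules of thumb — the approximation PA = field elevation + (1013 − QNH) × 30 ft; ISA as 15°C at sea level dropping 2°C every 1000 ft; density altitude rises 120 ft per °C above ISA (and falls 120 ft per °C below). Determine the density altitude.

Pressure altitude = 6840 + (1013 − 1041) × 30 = 6840 + (-840) = 6000 ft.
ISA temperature at 6000 ft = 15 − 2 × (6000/1000) = 3°C.
ISA deviation = -16 − 3 = -19°C.
Density altitude = 6000 + 120 × (-19) = 3720 ft.

3720 ft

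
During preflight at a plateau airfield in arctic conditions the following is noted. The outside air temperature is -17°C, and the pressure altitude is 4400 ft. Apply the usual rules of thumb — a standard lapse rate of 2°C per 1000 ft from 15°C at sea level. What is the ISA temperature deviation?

ISA temperature at 4400 ft = 15 − 2 × (4400/1000) = 6.2°C.
Deviation = OAT − ISA = -17 − 6.2 = -23.2°C.

ISA-23.2°C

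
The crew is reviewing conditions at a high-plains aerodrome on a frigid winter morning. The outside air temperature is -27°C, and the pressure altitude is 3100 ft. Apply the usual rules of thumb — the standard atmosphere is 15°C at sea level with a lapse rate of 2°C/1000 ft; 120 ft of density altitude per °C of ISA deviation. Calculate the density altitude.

-1196 ft

ISA temperature at 3100 ft = 15 − 2 × (3100/1000) = 8.8°C.
ISA deviation = -27 − 8.8 = -35.8°C.
Density altitude = 3100 + 120 × (-35.8) = 3100 + (-4296) = -1196 ft.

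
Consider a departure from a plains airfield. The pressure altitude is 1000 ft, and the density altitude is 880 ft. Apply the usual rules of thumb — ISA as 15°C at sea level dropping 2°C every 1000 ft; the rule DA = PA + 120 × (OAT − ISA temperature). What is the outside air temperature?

12°C

Density altitude − pressure altitude = 880 − 1000 = -120 ft.
At 120 ft/°C that is an ISA deviation of -120/120 = -1°C.
ISA temperature at 1000 ft = 15 − 2 × (1000/1000) = 13°C.
OAT = ISA + deviation = 13 + (-1) = 12°C.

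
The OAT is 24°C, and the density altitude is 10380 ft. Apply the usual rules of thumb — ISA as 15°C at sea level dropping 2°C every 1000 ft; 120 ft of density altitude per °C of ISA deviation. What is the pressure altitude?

DA = PA + 120 × (OAT − (15 − 2·PA/1000)) = PA + 120·OAT − 1800 + 0.24·PA = 1.24·PA + 120·OAT − 1800.
So 1.24·PA = 10380 − 120 × 24 + 1800 = 9300.
PA = 9300 / 1.24 = 7500 ft.

7500 ft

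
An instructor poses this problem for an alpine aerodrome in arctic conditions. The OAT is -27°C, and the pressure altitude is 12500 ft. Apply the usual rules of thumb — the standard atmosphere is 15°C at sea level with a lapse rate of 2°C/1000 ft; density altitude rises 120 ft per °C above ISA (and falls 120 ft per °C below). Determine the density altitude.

10460 ft

ISA temperature at 12500 ft = 15 − 2 × (12500/1000) = -10°C.
ISA deviation = -27 − (-10) = -17°C.
Density altitude = 12500 + 120 × (-17) = 12500 + (-2040) = 10460 ft.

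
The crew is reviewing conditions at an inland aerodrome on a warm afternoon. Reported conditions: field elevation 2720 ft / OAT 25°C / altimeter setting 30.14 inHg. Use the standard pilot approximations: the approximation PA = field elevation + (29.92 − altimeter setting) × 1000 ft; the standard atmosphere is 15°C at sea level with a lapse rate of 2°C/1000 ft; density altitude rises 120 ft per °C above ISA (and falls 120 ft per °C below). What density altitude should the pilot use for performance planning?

4300 ft

Pressure altitude = 2720 + (29.92 − 30.14) × 1000 = 2720 + (-220) = 2500 ft.
ISA temperature at 2500 ft = 15 − 2 × (2500/1000) = 10°C.
ISA deviation = 25 − 10 = +15°C.
Density altitude = 2500 + 120 × (15) = 4300 ft.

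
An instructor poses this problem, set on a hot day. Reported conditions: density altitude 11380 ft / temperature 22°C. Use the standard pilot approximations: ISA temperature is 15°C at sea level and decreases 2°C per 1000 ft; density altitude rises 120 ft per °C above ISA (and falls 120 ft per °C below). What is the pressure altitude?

8500 ft

DA = PA + 120 × (OAT − (15 − 2·PA/1000)) = PA + 120·OAT − 1800 + 0.24·PA = 1.24·PA + 120·OAT − 1800.
So 1.24·PA = 11380 − 120 × 22 + 1800 = 10540.
PA = 10540 / 1.24 = 8500 ft.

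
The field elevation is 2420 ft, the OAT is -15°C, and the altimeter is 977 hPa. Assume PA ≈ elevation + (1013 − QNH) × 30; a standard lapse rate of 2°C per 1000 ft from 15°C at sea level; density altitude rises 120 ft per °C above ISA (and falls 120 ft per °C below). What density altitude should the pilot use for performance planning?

Pressure altitude = 2420 + (1013 − 977) × 30 = 2420 + (+1080) = 3500 ft.
ISA temperature at 3500 ft = 15 − 2 × (3500/1000) = 8°C.
ISA deviation = -15 − 8 = -23°C.
Density altitude = 3500 + 120 × (-23) = 740 ft.

740 ft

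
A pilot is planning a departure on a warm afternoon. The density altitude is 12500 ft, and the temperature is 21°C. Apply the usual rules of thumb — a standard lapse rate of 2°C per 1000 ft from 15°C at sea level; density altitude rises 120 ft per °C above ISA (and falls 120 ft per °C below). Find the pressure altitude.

9500 ft

DA = PA + 120 × (OAT − (15 − 2·PA/1000)) = PA + 120·OAT − 1800 + 0.24·PA = 1.24·PA + 120·OAT − 1800.
So 1.24·PA = 12500 − 120 × 21 + 1800 = 11780.
PA = 11780 / 1.24 = 9500 ft.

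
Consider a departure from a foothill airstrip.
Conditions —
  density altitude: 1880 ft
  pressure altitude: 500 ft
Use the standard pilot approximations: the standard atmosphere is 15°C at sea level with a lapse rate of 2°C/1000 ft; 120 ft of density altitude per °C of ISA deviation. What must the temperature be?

25.5°C

Density altitude − pressure altitude = 1880 − 500 = +1380 ft.
At 120 ft/°C that is an ISA deviation of 1380/120 = +11.5°C.
ISA temperature at 500 ft = 15 − 2 × (500/1000) = 14°C.
OAT = ISA + deviation = 14 + (+11.5) = 25.5°C.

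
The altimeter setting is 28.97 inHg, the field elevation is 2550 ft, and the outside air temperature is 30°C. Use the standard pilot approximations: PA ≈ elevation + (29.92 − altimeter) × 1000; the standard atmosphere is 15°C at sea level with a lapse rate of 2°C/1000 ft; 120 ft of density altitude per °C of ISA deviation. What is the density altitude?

Pressure altitude = 2550 + (29.92 − 28.97) × 1000 = 2550 + (+950) = 3500 ft.
ISA temperature at 3500 ft = 15 − 2 × (3500/1000) = 8°C.
ISA deviation = 30 − 8 = +22°C.
Density altitude = 3500 + 120 × (22) = 6140 ft.

6140 ft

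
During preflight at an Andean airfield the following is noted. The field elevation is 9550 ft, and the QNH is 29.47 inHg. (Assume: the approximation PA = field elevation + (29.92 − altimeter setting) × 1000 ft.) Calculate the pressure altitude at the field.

10000 ft

Pressure correction = (29.92 − 29.47) × 1000 = +450 ft.
Pressure altitude = 9550 + (+450) = 10000 ft.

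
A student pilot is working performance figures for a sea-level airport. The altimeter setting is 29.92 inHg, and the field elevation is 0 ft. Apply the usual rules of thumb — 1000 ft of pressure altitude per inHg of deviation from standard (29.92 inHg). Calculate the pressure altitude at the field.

Pressure correction = (29.92 − 29.92) × 1000 = 0 ft.
Pressure altitude = 0 + (0) = 0 ft.

0 ft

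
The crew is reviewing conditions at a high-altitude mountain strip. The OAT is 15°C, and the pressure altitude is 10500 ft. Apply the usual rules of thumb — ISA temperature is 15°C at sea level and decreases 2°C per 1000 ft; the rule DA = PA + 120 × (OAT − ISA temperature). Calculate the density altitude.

ISA temperature at 10500 ft = 15 − 2 × (10500/1000) = -6°C.
ISA deviation = 15 − (-6) = +21°C.
Density altitude = 10500 + 120 × (21) = 10500 + (+2520) = 13020 ft.

13020 ft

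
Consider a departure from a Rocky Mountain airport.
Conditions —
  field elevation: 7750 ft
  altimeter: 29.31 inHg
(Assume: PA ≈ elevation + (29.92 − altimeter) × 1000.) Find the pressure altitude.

8360 ft

Pressure correction = (29.92 − 29.31) × 1000 = +610 ft.
Pressure altitude = 7750 + (+610) = 8360 ft.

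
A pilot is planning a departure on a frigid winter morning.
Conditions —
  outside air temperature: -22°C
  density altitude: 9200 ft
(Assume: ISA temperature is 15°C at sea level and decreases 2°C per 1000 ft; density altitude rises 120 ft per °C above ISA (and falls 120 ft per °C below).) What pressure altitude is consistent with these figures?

DA = PA + 120 × (OAT − (15 − 2·PA/1000)) = PA + 120·OAT − 1800 + 0.24·PA = 1.24·PA + 120·OAT − 1800.
So 1.24·PA = 9200 − 120 × (-22) + 1800 = 13640.
PA = 13640 / 1.24 = 11000 ft.

11000 ft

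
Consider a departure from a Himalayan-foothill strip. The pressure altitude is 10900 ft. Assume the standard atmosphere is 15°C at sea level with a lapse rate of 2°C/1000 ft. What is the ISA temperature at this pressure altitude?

ISA temperature = 15 − 2 × (10900/1000) = 15 − 21.8 = -6.8°C.

-6.8°C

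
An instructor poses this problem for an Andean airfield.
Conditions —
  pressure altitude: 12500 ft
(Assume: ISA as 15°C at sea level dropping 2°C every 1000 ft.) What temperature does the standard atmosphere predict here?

ISA temperature = 15 − 2 × (12500/1000) = 15 − 25 = -10°C.

-10°C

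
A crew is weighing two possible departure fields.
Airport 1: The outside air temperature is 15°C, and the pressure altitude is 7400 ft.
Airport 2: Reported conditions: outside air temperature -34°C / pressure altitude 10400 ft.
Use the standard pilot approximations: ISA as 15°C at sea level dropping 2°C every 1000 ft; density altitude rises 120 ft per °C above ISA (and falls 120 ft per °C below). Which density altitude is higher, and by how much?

Airport 1: ISA temp = 0.2°C, deviation +14.8°C, DA = 7400 + 120 × 14.8 = 9176 ft.
Airport 2: ISA temp = -5.8°C, deviation -28.2°C, DA = 10400 + 120 × (-28.2) = 7016 ft.
Airport 1 is higher by 9176 − 7016 = 2160 ft.

Airport 1 by 2160 ft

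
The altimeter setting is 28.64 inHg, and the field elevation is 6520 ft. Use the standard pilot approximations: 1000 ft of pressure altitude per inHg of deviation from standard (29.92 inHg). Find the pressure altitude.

7800 ft

Pressure correction = (29.92 − 28.64) × 1000 = +1280 ft.
Pressure altitude = 6520 + (+1280) = 7800 ft.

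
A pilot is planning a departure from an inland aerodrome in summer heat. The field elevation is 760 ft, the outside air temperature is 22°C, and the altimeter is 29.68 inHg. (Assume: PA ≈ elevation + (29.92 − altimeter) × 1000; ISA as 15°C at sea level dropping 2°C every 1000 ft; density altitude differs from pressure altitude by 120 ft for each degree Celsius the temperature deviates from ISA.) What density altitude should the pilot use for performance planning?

Pressure altitude = 760 + (29.92 − 29.68) × 1000 = 760 + (+240) = 1000 ft.
ISA temperature at 1000 ft = 15 − 2 × (1000/1000) = 13°C.
ISA deviation = 22 − 13 = +9°C.
Density altitude = 1000 + 120 × (9) = 2080 ft.

2080 ft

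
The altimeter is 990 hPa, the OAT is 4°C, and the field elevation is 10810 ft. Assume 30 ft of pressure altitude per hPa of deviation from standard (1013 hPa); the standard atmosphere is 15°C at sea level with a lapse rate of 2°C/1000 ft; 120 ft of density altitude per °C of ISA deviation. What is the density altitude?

12940 ft

Pressure altitude = 10810 + (1013 − 990) × 30 = 10810 + (+690) = 11500 ft.
ISA temperature at 11500 ft = 15 − 2 × (11500/1000) = -8°C.
ISA deviation = 4 − (-8) = +12°C.
Density altitude = 11500 + 120 × (12) = 12940 ft.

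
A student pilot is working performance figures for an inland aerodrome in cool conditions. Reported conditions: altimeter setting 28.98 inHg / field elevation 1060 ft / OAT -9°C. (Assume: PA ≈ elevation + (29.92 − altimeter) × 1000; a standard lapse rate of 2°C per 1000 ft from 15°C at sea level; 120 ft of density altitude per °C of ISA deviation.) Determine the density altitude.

-400 ft

Pressure altitude = 1060 + (29.92 − 28.98) × 1000 = 1060 + (+940) = 2000 ft.
ISA temperature at 2000 ft = 15 − 2 × (2000/1000) = 11°C.
ISA deviation = -9 − 11 = -20°C.
Density altitude = 2000 + 120 × (-20) = -400 ft.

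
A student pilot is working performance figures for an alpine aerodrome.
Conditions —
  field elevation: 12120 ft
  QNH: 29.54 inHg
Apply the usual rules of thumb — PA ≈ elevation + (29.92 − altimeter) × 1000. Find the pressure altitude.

12500 ft

Pressure correction = (29.92 − 29.54) × 1000 = +380 ft.
Pressure altitude = 12120 + (+380) = 12500 ft.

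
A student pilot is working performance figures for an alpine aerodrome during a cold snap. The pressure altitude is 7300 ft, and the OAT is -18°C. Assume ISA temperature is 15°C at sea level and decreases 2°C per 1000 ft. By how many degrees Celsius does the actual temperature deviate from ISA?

ISA temperature at 7300 ft = 15 − 2 × (7300/1000) = 0.4°C.
Deviation = OAT − ISA = -18 − 0.4 = -18.4°C.

ISA-18.4°C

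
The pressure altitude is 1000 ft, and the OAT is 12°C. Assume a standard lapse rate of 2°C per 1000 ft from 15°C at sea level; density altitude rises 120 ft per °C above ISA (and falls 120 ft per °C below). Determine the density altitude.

880 ft

ISA temperature at 1000 ft = 15 − 2 × (1000/1000) = 13°C.
ISA deviation = 12 − 13 = -1°C.
Density altitude = 1000 + 120 × (-1) = 1000 + (-120) = 880 ft.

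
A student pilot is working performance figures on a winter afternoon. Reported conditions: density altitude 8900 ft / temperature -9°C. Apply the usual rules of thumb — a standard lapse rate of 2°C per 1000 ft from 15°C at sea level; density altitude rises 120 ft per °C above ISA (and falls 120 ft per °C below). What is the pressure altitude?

9500 ft

DA = PA + 120 × (OAT − (15 − 2·PA/1000)) = PA + 120·OAT − 1800 + 0.24·PA = 1.24·PA + 120·OAT − 1800.
So 1.24·PA = 8900 − 120 × (-9) + 1800 = 11780.
PA = 11780 / 1.24 = 9500 ft.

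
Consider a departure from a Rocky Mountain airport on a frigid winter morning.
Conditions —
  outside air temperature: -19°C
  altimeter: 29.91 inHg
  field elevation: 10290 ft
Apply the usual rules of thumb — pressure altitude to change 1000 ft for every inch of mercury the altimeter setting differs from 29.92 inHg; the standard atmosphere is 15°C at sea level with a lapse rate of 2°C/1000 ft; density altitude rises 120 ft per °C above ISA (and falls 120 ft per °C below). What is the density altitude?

8692 ft

Pressure altitude = 10290 + (29.92 − 29.91) × 1000 = 10290 + (+10) = 10300 ft.
ISA temperature at 10300 ft = 15 − 2 × (10300/1000) = -5.6°C.
ISA deviation = -19 − (-5.6) = -13.4°C.
Density altitude = 10300 + 120 × (-13.4) = 8692 ft.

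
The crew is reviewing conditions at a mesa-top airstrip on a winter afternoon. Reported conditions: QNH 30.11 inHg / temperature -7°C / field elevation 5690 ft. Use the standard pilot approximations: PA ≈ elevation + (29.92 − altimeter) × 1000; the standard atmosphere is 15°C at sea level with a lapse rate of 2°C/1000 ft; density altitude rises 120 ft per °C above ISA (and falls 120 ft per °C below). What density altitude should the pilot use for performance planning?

4180 ft

Pressure altitude = 5690 + (29.92 − 30.11) × 1000 = 5690 + (-190) = 5500 ft.
ISA temperature at 5500 ft = 15 − 2 × (5500/1000) = 4°C.
ISA deviation = -7 − 4 = -11°C.
Density altitude = 5500 + 120 × (-11) = 4180 ft.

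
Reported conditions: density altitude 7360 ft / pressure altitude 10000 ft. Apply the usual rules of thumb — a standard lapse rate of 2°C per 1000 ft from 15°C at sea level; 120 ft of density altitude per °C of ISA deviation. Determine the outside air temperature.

Density altitude − pressure altitude = 7360 − 10000 = -2640 ft.
At 120 ft/°C that is an ISA deviation of -2640/120 = -22°C.
ISA temperature at 10000 ft = 15 − 2 × (10000/1000) = -5°C.
OAT = ISA + deviation = -5 + (-22) = -27°C.

-27°C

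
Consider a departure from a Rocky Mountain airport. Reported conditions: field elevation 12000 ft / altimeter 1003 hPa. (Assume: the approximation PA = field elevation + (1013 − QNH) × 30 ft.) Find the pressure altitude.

12300 ft

Pressure correction = (1013 − 1003) × 30 = +300 ft.
Pressure altitude = 12000 + (+300) = 12300 ft.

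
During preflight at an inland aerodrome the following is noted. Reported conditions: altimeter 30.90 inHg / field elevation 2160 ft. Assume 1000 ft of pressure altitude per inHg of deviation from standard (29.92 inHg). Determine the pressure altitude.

Pressure correction = (29.92 − 30.90) × 1000 = -980 ft.
Pressure altitude = 2160 + (-980) = 1180 ft.

1180 ft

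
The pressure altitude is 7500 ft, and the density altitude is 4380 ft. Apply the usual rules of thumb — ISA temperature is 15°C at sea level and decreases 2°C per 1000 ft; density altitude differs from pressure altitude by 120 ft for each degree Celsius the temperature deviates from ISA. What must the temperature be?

-26°C

Density altitude − pressure altitude = 4380 − 7500 = -3120 ft.
At 120 ft/°C that is an ISA deviation of -3120/120 = -26°C.
ISA temperature at 7500 ft = 15 − 2 × (7500/1000) = 0°C.
OAT = ISA + deviation = 0 + (-26) = -26°C.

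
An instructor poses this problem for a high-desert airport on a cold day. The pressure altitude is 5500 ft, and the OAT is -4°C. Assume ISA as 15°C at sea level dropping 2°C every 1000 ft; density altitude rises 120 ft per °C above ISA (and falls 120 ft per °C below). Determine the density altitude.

ISA temperature at 5500 ft = 15 − 2 × (5500/1000) = 4°C.
ISA deviation = -4 − 4 = -8°C.
Density altitude = 5500 + 120 × (-8) = 5500 + (-960) = 4540 ft.

4540 ft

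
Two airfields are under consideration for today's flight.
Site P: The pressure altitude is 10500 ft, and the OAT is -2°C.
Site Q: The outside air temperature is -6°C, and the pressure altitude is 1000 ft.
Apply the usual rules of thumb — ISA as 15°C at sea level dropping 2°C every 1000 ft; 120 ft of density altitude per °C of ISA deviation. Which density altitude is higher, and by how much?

Site P: ISA temp = -6°C, deviation +4°C, DA = 10500 + 120 × 4 = 10980 ft.
Site Q: ISA temp = 13°C, deviation -19°C, DA = 1000 + 120 × (-19) = -1280 ft.
Site P is higher by 10980 − (-1280) = 12260 ft.

Site P by 12260 ft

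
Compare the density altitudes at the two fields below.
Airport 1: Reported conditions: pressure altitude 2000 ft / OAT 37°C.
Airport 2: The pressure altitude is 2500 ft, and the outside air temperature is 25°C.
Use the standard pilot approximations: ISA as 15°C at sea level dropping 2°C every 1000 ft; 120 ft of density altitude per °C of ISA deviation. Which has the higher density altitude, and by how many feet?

Airport 1 by 820 ft

Airport 1: ISA temp = 11°C, deviation +26°C, DA = 2000 + 120 × 26 = 5120 ft.
Airport 2: ISA temp = 10°C, deviation +15°C, DA = 2500 + 120 × 15 = 4300 ft.
Airport 1 is higher by 5120 − 4300 = 820 ft.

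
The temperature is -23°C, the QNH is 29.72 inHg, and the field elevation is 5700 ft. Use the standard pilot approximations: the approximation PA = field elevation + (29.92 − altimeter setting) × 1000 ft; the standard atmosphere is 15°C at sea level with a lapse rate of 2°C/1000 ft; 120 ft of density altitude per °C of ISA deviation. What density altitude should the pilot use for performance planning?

Pressure altitude = 5700 + (29.92 − 29.72) × 1000 = 5700 + (+200) = 5900 ft.
ISA temperature at 5900 ft = 15 − 2 × (5900/1000) = 3.2°C.
ISA deviation = -23 − 3.2 = -26.2°C.
Density altitude = 5900 + 120 × (-26.2) = 2756 ft.

2756 ft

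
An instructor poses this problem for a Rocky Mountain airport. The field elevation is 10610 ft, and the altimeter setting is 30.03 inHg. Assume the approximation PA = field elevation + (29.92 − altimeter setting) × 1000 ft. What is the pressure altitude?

10500 ft

Pressure correction = (29.92 − 30.03) × 1000 = -110 ft.
Pressure altitude = 10610 + (-110) = 10500 ft.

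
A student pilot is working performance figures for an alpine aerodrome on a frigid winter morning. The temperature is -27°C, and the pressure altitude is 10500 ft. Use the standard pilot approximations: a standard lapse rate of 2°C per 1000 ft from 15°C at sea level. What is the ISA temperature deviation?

ISA-21°C

ISA temperature at 10500 ft = 15 − 2 × (10500/1000) = -6°C.
Deviation = OAT − ISA = -27 − (-6) = -21°C.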